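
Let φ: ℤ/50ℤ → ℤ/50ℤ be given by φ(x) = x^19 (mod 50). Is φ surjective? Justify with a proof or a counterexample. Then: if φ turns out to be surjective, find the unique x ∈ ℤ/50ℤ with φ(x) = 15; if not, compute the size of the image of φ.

42

φ(0) = 0^19 = 0.
φ(10): Repeated squaring mod 50: 10^1 ≡ 10, 10^2 ≡ 10² = 100 ≡ 0, 10^4 ≡ 0² = 0, 10^8 ≡ 0² = 0, 10^16 ≡ 0² = 0. Since 19 = 16 + 2 + 1, 10^19 ≡ 0·0·10: 0·0 = 0, then 0·10 = 0. So 10^19 ≡ 0 (mod 50).
So φ(0) = φ(10) = 0 while 0 ≠ 10, hence φ is not injective.
A non-injective map from the 50-element set ℤ/50ℤ to itself takes at most 49 distinct values, so it cannot be surjective. Thus φ is not surjective.
Since φ is not surjective, we determine |image(φ)|. Computing x^19 mod 50 for each x (by repeated squaring, reducing mod 50 at every step), the values φ(0), φ(1), …, φ(49) are: 0, 1, 38, 17, 44, 25, 46, 43, 22, 39, 0, 41, 48, 27, 34, 25, 36, 3, 32, 29, 0, 31, 8, 37, 24, 25, 26, 13, 42, 19, 0, 21, 18, 47, 14, 25, 16, 23, 2, 9, 0, 11, 28, 7, 4, 25, 6, 33, 12, 49.
The distinct values are {0, 1, 2, 3, 4, 6, 7, 8, 9, 11, 12, 13, 14, 16, 17, 18, 19, 21, 22, 23, 24, 25, 26, 27, 28, 29, 31, 32, 33, 34, 36, 37, 38, 39, 41, 42, 43, 44, 46, 47, 48, 49}; there are 42 of them.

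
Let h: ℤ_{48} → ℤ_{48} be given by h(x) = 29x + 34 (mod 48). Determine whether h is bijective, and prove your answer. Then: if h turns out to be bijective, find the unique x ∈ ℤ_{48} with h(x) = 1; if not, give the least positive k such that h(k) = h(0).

27

Recall: injectivity means: for all s, t in the domain, h(s) = h(t) implies s = t.
Suppose h(s) = h(t) in ℤ_{48}. Then 29s + 34 ≡ 29t + 34 (mod 48), hence 29(s − t) ≡ 0 (mod 48).
Since gcd(29, 48) = 1, 29 is invertible modulo 48, therefore s − t ≡ 0 (mod 48), i.e. s = t.
We now compute 29⁻¹ mod 48 explicitly. Euclid's algorithm: 48 = 1·29 + 19, 29 = 1·19 + 10, 19 = 1·10 + 9, 10 = 1·9 + 1; back-substituting gives 1 = 5·29 − 3·48, so 29⁻¹ ≡ 5 (mod 48).
For any y ∈ ℤ_{48}, x = 5(y − 34) mod 48 satisfies h(x) = 29·5(y − 34) + 34 ≡ y (since 29·5 ≡ 1 mod 48). So every y has a preimage.
Hence h is bijective.
Since h is bijective, we compute h⁻¹(1): solve 29x + 34 ≡ 1 (mod 48), i.e. 29x ≡ 15 (mod 48).
Multiplying by 29⁻¹ = 5 gives x ≡ 5·15 = 75 = 1·48 + 27 ≡ 27 (mod 48).
Check: h(27) = 29·27 + 34 = 817 = 17·48 + 1 ≡ 1 (mod 48).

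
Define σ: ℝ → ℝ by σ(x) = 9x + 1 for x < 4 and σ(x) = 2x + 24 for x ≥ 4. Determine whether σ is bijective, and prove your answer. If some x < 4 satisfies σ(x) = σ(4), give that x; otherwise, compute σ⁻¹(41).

Both pieces are strictly increasing (slopes 9 and 2), so each is injective on its own interval.
The left piece maps (−∞, 4) onto (−∞, 37); the right piece maps [4, ∞) onto [32, ∞).
These images overlap. In particular σ(4) = 32 (right piece), and solving 9x + 1 = 32 on the left piece gives x = 31/9 < 4.
So σ(31/9) = σ(4) with 31/9 ≠ 4, and σ is not injective, hence not bijective. This x = 31/9 is the requested value below 4.

31/9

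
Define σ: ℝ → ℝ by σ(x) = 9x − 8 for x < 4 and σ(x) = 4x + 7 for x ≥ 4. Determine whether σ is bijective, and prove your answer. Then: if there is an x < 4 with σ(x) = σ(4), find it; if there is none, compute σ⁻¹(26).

Both pieces are strictly increasing (slopes 9 and 4), so each is injective on its own interval.
The left piece maps (−∞, 4) onto (−∞, 28); the right piece maps [4, ∞) onto [23, ∞).
These images overlap. In particular σ(4) = 23 (right piece), and solving 9x − 8 = 23 on the left piece gives x = 31/9 < 4.
So σ(31/9) = σ(4) with 31/9 ≠ 4, and σ is not injective, hence not bijective. This x = 31/9 is the requested value below 4.

31/9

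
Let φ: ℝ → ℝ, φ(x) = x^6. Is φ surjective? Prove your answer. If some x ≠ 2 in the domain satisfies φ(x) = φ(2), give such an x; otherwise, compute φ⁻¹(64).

Since 6 is even, x^6 ≥ 0 for all x ∈ ℝ, so −1 ∈ ℝ has no preimage. Thus φ is not surjective.
For the follow-up, such an x exists: taking x = −2 ∈ ℝ gives φ(−2) = 64 = φ(2) with −2 ≠ 2.

-2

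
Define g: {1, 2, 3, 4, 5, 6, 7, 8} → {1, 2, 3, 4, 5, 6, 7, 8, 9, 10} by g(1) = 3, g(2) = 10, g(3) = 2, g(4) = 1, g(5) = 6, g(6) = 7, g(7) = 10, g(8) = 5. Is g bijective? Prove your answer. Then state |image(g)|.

7

g(2) = 10 = g(7) with 2 ≠ 7, so g is not injective, hence not bijective.
The image of g is {1, 2, 3, 5, 6, 7, 10}, which has 7 elements.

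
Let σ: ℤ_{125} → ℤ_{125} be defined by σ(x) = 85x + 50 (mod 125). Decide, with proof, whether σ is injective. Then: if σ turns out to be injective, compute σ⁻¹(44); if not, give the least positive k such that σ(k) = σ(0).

We have gcd(85, 125) = 5 > 1. Taking u = 0 and v = 25: σ(0) = 50 and σ(25) = 85·25 + 50 = 2175 ≡ 50 (mod 125).
So σ(0) = σ(25) while 0 ≠ 25, so σ is not injective.
Since σ is not injective, we find the least positive k with σ(k) = σ(0): this means 85k ≡ 0 (mod 125), i.e. 125 ∣ 85k. Since gcd(85, 125) = 5, dividing through by 5 this holds exactly when 25 ∣ 17k, and as gcd(17, 25) = 1, exactly when 25 ∣ k.
The smallest positive such k is 25.

25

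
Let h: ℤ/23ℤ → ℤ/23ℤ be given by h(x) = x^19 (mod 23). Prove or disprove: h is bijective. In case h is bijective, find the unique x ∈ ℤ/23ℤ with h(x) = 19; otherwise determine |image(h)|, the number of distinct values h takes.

15

Since 23 is prime, the nonzero elements of ℤ/23ℤ form a cyclic group of order 22.
As gcd(19, 22) = 1, raising to the 19th power is a bijection on this group: if a^19 ≡ b^19 then (ab^{−1})^19 = 1, and the only element of order dividing gcd(19, 22) = 1 is 1, so a = b.
With h(0) = 0 this makes h injective on all of ℤ/23ℤ, hence bijective (finite equal-size domain and codomain). In particular h is bijective.
Since h is bijective, we find the preimage of 19. The inverse of x ↦ x^19 on (ℤ/23ℤ)^× is x ↦ x^7, because 19·7 = 133 = 6·22 + 1 ≡ 1 (mod 22) and x^{22} = 1 for x ≠ 0 (Fermat). So h⁻¹(19) = 19^7 mod 23.
Repeated squaring mod 23: 19^1 ≡ 19, 19^2 ≡ 19² = 361 ≡ 16, 19^4 ≡ 16² = 256 ≡ 3. Since 7 = 4 + 2 + 1, 19^7 ≡ 3·16·19: 3·16 = 48 ≡ 2, then 2·19 = 38 ≡ 15. So 19^7 ≡ 15 (mod 23).
Hence h⁻¹(19) = 15.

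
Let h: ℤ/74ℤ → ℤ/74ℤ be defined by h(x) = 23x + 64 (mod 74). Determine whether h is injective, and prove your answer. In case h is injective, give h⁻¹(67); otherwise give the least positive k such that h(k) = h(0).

13

Suppose h(a) = h(b) in ℤ/74ℤ. Then 23a + 64 ≡ 23b + 64 (mod 74), therefore 23(a − b) ≡ 0 (mod 74).
Since gcd(23, 74) = 1, 23 is invertible modulo 74, therefore a − b ≡ 0 (mod 74), i.e. a = b.
Hence h is injective.
We now compute 23⁻¹ mod 74 explicitly. Euclid's algorithm: 74 = 3·23 + 5, 23 = 4·5 + 3, 5 = 1·3 + 2, 3 = 1·2 + 1; back-substituting gives 1 = 29·23 − 9·74, so 23⁻¹ ≡ 29 (mod 74).
Since h is injective, we find h⁻¹(67): we need 23x ≡ 67 − 64 ≡ 3 (mod 74). Using 23⁻¹ = 29: x ≡ 29·3 = 87 = 1·74 + 13, so x = 13.
Check: h(13) = 23·13 + 64 = 363 = 4·74 + 67 ≡ 67 (mod 74).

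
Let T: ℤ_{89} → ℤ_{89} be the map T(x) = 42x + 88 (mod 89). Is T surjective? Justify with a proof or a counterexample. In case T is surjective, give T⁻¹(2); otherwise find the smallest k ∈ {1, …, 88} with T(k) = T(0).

70

Recall that surjectivity means every element of the codomain has a preimage under T.
Since gcd(42, 89) = 1, 42 is invertible modulo 89. Euclid's algorithm: 89 = 2·42 + 5, 42 = 8·5 + 2, 5 = 2·2 + 1; back-substituting gives 1 = 53·42 − 25·89, so 42⁻¹ ≡ 53 (mod 89).
For any y ∈ ℤ_{89}, x = 53(y − 88) mod 89 satisfies T(x) = 42·53(y − 88) + 88 ≡ y (since 42·53 ≡ 1 mod 89). So every y has a preimage.
So T is surjective.
Since T is surjective, we compute T⁻¹(2): solve 42x + 88 ≡ 2 (mod 89), i.e. 42x ≡ 3 (mod 89).
Multiplying by 42⁻¹ = 53 gives x ≡ 53·3 = 159 = 1·89 + 70 ≡ 70 (mod 89).
Check: T(70) = 42·70 + 88 = 3028 = 34·89 + 2 ≡ 2 (mod 89).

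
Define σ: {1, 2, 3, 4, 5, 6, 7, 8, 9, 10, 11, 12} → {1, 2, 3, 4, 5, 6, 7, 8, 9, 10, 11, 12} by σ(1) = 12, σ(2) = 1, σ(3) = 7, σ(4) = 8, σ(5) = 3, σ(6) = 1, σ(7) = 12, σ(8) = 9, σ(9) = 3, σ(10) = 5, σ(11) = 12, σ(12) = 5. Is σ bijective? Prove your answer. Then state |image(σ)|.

σ(2) = 1 = σ(6) with 2 ≠ 6, so σ is not injective, hence not bijective.
The image of σ is {1, 3, 5, 7, 8, 9, 12}, which has 7 elements.

7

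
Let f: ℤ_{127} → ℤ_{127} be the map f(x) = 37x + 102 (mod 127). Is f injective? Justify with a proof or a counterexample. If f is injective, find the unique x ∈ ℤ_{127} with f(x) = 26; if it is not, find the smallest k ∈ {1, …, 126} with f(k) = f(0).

46

By definition, injectivity means: for all x_1, x_2 in the domain, f(x_1) = f(x_2) implies x_1 = x_2.
If f(x_1) = f(x_2), then 37x_1 ≡ 37x_2 (mod 127). Because gcd(37, 127) = 1, we may cancel 37 to get x_1 ≡ x_2 (mod 127).
Hence f is injective.
We now compute 37⁻¹ mod 127 explicitly. Euclid's algorithm: 127 = 3·37 + 16, 37 = 2·16 + 5, 16 = 3·5 + 1; back-substituting gives 1 = 103·37 − 30·127, so 37⁻¹ ≡ 103 (mod 127).
Since f is injective, we compute f⁻¹(26): solve 37x + 102 ≡ 26 (mod 127), i.e. 37x ≡ 51 (mod 127).
Multiplying by 37⁻¹ = 103 gives x ≡ 103·51 = 5253 = 41·127 + 46 ≡ 46 (mod 127).
Check: f(46) = 37·46 + 102 = 1804 = 14·127 + 26 ≡ 26 (mod 127).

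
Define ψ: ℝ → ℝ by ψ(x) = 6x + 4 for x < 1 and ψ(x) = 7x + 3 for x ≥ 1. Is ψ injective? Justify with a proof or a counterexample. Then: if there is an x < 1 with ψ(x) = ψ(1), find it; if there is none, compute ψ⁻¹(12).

9/7

Both pieces are strictly increasing (slopes 6 and 7), so each is injective on its own interval.
The left piece maps (−∞, 1) onto (−∞, 10); the right piece maps [1, ∞) onto [10, ∞).
These images are disjoint, so no value is attained by both pieces. So ψ is injective.
Because the two images are disjoint, no x < 1 has ψ(x) = ψ(1), so we compute ψ⁻¹(12): 12 lies in [10, ∞), so solve 7x + 3 = 12: x = (12 − 3)/7 = 9/7.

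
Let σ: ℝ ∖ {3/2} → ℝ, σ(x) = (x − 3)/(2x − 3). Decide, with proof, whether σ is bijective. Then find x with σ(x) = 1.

0

If σ(x) = 1/2, cross-multiplying gives 2(x − 3) = 1(2x − 3), which simplifies to −6 = −3 — false.  So 1/2 has no preimage and σ is not surjective.
So σ is not bijective.
Solving σ(x) = 1: cross-multiplying gives x − 3 = 1(2x − 3), which rearranges to −1x = 0, so x = 0.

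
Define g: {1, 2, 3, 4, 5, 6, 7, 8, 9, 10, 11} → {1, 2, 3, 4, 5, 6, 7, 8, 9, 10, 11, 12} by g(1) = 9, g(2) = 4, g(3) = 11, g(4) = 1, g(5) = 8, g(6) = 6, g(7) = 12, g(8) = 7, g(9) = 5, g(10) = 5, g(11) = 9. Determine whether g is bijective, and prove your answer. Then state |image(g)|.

g(9) = 5 = g(10) with 9 ≠ 10, so g is not injective, hence not bijective.
The image of g is {1, 4, 5, 6, 7, 8, 9, 11, 12}, which has 9 elements.

9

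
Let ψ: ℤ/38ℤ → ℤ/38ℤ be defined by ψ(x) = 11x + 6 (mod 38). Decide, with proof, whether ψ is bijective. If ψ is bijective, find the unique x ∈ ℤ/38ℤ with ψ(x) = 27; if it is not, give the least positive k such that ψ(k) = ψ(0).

33

Suppose ψ(s) = ψ(t) in ℤ/38ℤ. Then 11s + 6 ≡ 11t + 6 (mod 38), therefore 11(s − t) ≡ 0 (mod 38).
Since gcd(11, 38) = 1, 11 is invertible modulo 38, therefore s − t ≡ 0 (mod 38), i.e. s = t.
We now compute 11⁻¹ mod 38 explicitly. Euclid's algorithm: 38 = 3·11 + 5, 11 = 2·5 + 1; back-substituting gives 1 = 7·11 − 2·38, so 11⁻¹ ≡ 7 (mod 38).
Then y ↦ 7(y − 6) is a two-sided inverse to ψ, so every y ∈ ℤ/38ℤ has a preimage.
Hence ψ is bijective.
Since ψ is bijective, we compute ψ⁻¹(27): solve 11x + 6 ≡ 27 (mod 38), i.e. 11x ≡ 21 (mod 38).
Multiplying by 11⁻¹ = 7 gives x ≡ 7·21 = 147 = 3·38 + 33 ≡ 33 (mod 38).
Check: ψ(33) = 11·33 + 6 = 369 = 9·38 + 27 ≡ 27 (mod 38).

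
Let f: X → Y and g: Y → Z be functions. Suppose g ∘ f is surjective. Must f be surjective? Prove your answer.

not surjective

No. Take X = {1, 2}, Y = {1, 2, 3}, Z = {1}, f(a) = 1 for every a ∈ X, and g(b) = 1 for every b ∈ Y.
Then g ∘ f is surjective onto {1}, but 3 ∈ Y has no preimage under f, so f is not surjective.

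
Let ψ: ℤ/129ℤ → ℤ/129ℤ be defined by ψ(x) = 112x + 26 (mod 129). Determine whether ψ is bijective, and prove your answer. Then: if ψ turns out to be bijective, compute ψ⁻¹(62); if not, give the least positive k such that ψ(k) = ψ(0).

51

Suppose ψ(s) = ψ(t) in ℤ/129ℤ. Then 112s + 26 ≡ 112t + 26 (mod 129), thus 112(s − t) ≡ 0 (mod 129).
Since gcd(112, 129) = 1, 112 is invertible modulo 129, thus s − t ≡ 0 (mod 129), i.e. s = t.
We now compute 112⁻¹ mod 129 explicitly. Euclid's algorithm: 129 = 1·112 + 17, 112 = 6·17 + 10, 17 = 1·10 + 7, 10 = 1·7 + 3, 7 = 2·3 + 1; back-substituting gives 1 = 91·112 − 79·129, so 112⁻¹ ≡ 91 (mod 129).
For any y ∈ ℤ/129ℤ, x = 91(y − 26) mod 129 satisfies ψ(x) = 112·91(y − 26) + 26 ≡ y (since 112·91 ≡ 1 mod 129). So every y has a preimage.
Hence ψ is bijective.
Since ψ is bijective, we find ψ⁻¹(62): we need 112x ≡ 62 − 26 ≡ 36 (mod 129). Using 112⁻¹ = 91: x ≡ 91·36 = 3276 = 25·129 + 51, so x = 51.
Check: ψ(51) = 112·51 + 26 = 5738 = 44·129 + 62 ≡ 62 (mod 129).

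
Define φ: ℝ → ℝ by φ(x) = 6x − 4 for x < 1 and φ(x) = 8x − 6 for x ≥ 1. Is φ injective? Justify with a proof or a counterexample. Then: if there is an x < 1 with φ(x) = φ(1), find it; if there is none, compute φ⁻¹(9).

15/8

Both pieces are strictly increasing (slopes 6 and 8), so each is injective on its own interval.
The left piece maps (−∞, 1) onto (−∞, 2); the right piece maps [1, ∞) onto [2, ∞).
These images are disjoint, so no value is attained by both pieces. Hence φ is injective.
Because the two images are disjoint, no x < 1 has φ(x) = φ(1), so we compute φ⁻¹(9): 9 lies in [2, ∞), so solve 8x − 6 = 9: x = (9 + 6)/8 = 15/8.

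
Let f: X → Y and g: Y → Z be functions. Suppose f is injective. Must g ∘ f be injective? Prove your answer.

No. Take X = Y = Z = {0, 1}, f = identity (injective), and g(x) = 0 for every x.
Then (g ∘ f)(0) = 0 = (g ∘ f)(1) with 0 ≠ 1, so g ∘ f is not injective.

not injective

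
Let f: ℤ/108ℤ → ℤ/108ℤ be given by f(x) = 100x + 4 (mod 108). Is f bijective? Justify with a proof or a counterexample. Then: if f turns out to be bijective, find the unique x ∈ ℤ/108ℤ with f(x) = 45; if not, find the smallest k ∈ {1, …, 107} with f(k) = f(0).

27

We have gcd(100, 108) = 4 > 1. Taking s = 0 and t = 27: f(0) = 4 and f(27) = 100·27 + 4 = 2704 ≡ 4 (mod 108).
So f(0) = f(27) while 0 ≠ 27, therefore f is not injective, hence not bijective.
Since f is not bijective, we find the least positive k with f(k) = f(0): this means 100k ≡ 0 (mod 108), i.e. 108 ∣ 100k. Since gcd(100, 108) = 4, dividing through by 4 this holds exactly when 27 ∣ 25k, and as gcd(25, 27) = 1, exactly when 27 ∣ k.
The smallest positive such k is 27.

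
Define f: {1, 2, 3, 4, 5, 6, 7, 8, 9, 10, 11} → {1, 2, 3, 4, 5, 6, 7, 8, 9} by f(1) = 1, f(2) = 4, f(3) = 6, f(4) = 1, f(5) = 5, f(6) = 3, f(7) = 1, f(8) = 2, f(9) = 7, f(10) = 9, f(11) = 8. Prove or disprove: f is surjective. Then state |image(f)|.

Every element of the codomain has a preimage: 1 = f(1), 2 = f(8), 3 = f(6), 4 = f(2), 5 = f(5), 6 = f(3), 7 = f(9), 8 = f(11), 9 = f(10).
Hence f is surjective.
The image of f is {1, 2, 3, 4, 5, 6, 7, 8, 9}, which has 9 elements.

9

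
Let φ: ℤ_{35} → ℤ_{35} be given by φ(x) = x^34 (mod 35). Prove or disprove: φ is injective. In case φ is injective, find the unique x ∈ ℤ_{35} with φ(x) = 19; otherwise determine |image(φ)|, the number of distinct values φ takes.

φ(1) = 1^34 = 1.
φ(6): Repeated squaring mod 35: 6^1 ≡ 6, 6^2 ≡ 6² = 36 ≡ 1, 6^4 ≡ 1² = 1, 6^8 ≡ 1² = 1, 6^16 ≡ 1² = 1, 6^32 ≡ 1² = 1. Since 34 = 32 + 2, 6^34 ≡ 1·1: 1·1 = 1. So 6^34 ≡ 1 (mod 35).
So φ(1) = φ(6) = 1 while 1 ≠ 6, hence φ is not injective.
Since φ is not injective, we determine |image(φ)|. Computing x^34 mod 35 for each x (by repeated squaring, reducing mod 35 at every step), the values φ(0), φ(1), …, φ(34) are: 0, 1, 9, 4, 11, 30, 1, 14, 29, 16, 25, 11, 9, 29, 21, 15, 16, 4, 4, 16, 15, 21, 29, 9, 11, 25, 16, 29, 14, 1, 30, 11, 4, 9, 1.
The distinct values are {0, 1, 4, 9, 11, 14, 15, 16, 21, 25, 29, 30}; there are 12 of them.

12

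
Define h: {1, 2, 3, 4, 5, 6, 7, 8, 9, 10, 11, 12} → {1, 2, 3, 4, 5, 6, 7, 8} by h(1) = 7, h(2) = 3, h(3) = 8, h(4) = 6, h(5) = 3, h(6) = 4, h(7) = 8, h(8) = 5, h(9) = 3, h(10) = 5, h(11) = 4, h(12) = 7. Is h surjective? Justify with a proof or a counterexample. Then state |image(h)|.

No element maps to 1, so h is not surjective.
The image of h is {3, 4, 5, 6, 7, 8}, which has 6 elements.

6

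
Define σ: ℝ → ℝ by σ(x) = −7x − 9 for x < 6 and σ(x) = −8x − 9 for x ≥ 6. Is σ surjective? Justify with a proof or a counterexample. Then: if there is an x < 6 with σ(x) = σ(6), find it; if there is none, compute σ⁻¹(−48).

39/7

Both pieces are strictly decreasing (slopes −7 and −8), so each is injective on its own interval.
The left piece maps (−∞, 6) onto (−51, ∞); the right piece maps [6, ∞) onto (−∞, −57].
The union (−51, ∞) ∪ (−∞, −57] omits the interval between −51 and −57; in particular −51 has no preimage. So σ is not surjective.
Because the two images are disjoint, no x < 6 has σ(x) = σ(6), so we compute σ⁻¹(−48): −48 lies in (−51, ∞), so solve −7x − 9 = −48: x = (−48 + 9)/(−7) = 39/7.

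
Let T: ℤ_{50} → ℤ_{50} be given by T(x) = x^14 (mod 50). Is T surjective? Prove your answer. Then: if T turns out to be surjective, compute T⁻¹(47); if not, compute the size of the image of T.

22

T(0) = 0^14 = 0.
T(10): Repeated squaring mod 50: 10^1 ≡ 10, 10^2 ≡ 10² = 100 ≡ 0, 10^4 ≡ 0² = 0, 10^8 ≡ 0² = 0. Since 14 = 8 + 4 + 2, 10^14 ≡ 0·0·0: 0·0 = 0, then 0·0 = 0. So 10^14 ≡ 0 (mod 50).
So T(0) = T(10) = 0 while 0 ≠ 10, hence T is not injective.
A non-injective map from the 50-element set ℤ_{50} to itself takes at most 49 distinct values, so it cannot be surjective. So T is not surjective.
Since T is not surjective, we determine |image(T)|. Computing x^14 mod 50 for each x (by repeated squaring, reducing mod 50 at every step), the values T(0), T(1), …, T(49) are: 0, 1, 34, 19, 6, 25, 46, 49, 4, 11, 0, 41, 14, 39, 16, 25, 36, 29, 24, 21, 0, 31, 44, 9, 26, 25, 26, 9, 44, 31, 0, 21, 24, 29, 36, 25, 16, 39, 14, 41, 0, 11, 4, 49, 46, 25, 6, 19, 34, 1.
The distinct values are {0, 1, 4, 6, 9, 11, 14, 16, 19, 21, 24, 25, 26, 29, 31, 34, 36, 39, 41, 44, 46, 49}; there are 22 of them.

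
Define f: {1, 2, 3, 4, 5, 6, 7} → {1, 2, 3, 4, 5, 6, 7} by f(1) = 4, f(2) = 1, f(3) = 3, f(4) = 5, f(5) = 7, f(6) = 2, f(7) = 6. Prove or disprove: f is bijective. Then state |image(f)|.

The values 4, 1, 3, 5, 7, 2, 6 are a permutation of {1, 2, 3, 4, 5, 6, 7}: each element appears exactly once.
So f is injective and surjective, hence bijective.
The image of f is {1, 2, 3, 4, 5, 6, 7}, which has 7 elements.

7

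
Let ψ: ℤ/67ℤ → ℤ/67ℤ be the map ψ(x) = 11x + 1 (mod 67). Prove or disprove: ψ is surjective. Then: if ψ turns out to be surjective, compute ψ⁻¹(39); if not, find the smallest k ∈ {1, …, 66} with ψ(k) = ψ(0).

40

By definition, surjectivity means every element of the codomain has a preimage under ψ.
Since gcd(11, 67) = 1, 11 is invertible modulo 67. Euclid's algorithm: 67 = 6·11 + 1; back-substituting gives 1 = 61·11 − 10·67, so 11⁻¹ ≡ 61 (mod 67).
Then y ↦ 61(y − 1) is a two-sided inverse to ψ, so every y ∈ ℤ/67ℤ has a preimage.
Thus ψ is surjective.
Since ψ is surjective, we compute ψ⁻¹(39): solve 11x + 1 ≡ 39 (mod 67), i.e. 11x ≡ 38 (mod 67).
Multiplying by 11⁻¹ = 61 gives x ≡ 61·38 = 2318 = 34·67 + 40 ≡ 40 (mod 67).
Check: ψ(40) = 11·40 + 1 = 441 = 6·67 + 39 ≡ 39 (mod 67).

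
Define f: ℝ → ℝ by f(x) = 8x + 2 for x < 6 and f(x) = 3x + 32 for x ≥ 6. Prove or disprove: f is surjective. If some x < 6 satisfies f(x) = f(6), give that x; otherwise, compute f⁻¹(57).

25/3

Both pieces are strictly increasing (slopes 8 and 3), so each is injective on its own interval.
The left piece maps (−∞, 6) onto (−∞, 50); the right piece maps [6, ∞) onto [50, ∞).
These images together cover ℝ, so f is surjective.
Because the two images are disjoint, no x < 6 has f(x) = f(6), so we compute f⁻¹(57): 57 lies in [50, ∞), so solve 3x + 32 = 57: x = (57 − 32)/3 = 25/3.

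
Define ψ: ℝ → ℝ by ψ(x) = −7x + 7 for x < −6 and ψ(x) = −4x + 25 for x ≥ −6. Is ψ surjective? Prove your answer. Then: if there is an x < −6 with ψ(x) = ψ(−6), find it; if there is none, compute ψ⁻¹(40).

Both pieces are strictly decreasing (slopes −7 and −4), so each is injective on its own interval.
The left piece maps (−∞, −6) onto (49, ∞); the right piece maps [−6, ∞) onto (−∞, 49].
These images together cover ℝ, so ψ is surjective.
Because the two images are disjoint, no x < −6 has ψ(x) = ψ(−6), so we compute ψ⁻¹(40): 40 lies in (−∞, 49], so solve −4x + 25 = 40: x = (40 − 25)/(−4) = −15/4.

-15/4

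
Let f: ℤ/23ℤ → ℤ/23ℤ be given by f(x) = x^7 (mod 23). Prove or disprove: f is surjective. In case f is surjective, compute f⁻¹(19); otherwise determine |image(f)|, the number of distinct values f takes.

14

Since 23 is prime, the nonzero elements of ℤ/23ℤ form a cyclic group of order 22.
As gcd(7, 22) = 1, raising to the 7th power is a bijection on this group: if a^7 ≡ b^7 then (ab^{−1})^7 = 1, and the only element of order dividing gcd(7, 22) = 1 is 1, so a = b.
With f(0) = 0 this makes f injective on all of ℤ/23ℤ, hence bijective (finite equal-size domain and codomain). In particular f is surjective.
Since f is surjective, we find the preimage of 19. The inverse of x ↦ x^7 on (ℤ/23ℤ)^× is x ↦ x^19, because 7·19 = 133 = 6·22 + 1 ≡ 1 (mod 22) and x^{22} = 1 for x ≠ 0 (Fermat). So f⁻¹(19) = 19^19 mod 23.
Repeated squaring mod 23: 19^1 ≡ 19, 19^2 ≡ 19² = 361 ≡ 16, 19^4 ≡ 16² = 256 ≡ 3, 19^8 ≡ 3² = 9, 19^16 ≡ 9² = 81 ≡ 12. Since 19 = 16 + 2 + 1, 19^19 ≡ 12·16·19: 12·16 = 192 ≡ 8, then 8·19 = 152 ≡ 14. So 19^19 ≡ 14 (mod 23).
Hence f⁻¹(19) = 14.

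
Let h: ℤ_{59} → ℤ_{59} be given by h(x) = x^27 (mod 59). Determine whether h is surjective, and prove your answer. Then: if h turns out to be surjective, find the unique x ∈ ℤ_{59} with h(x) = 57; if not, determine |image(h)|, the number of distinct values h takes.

Since 59 is prime, the nonzero elements of ℤ_{59} form a cyclic group of order 58.
As gcd(27, 58) = 1, raising to the 27th power is a bijection on this group: if x_1^27 ≡ x_2^27 then (x_1x_2^{−1})^27 = 1, and the only element of order dividing gcd(27, 58) = 1 is 1, so x_1 = x_2.
With h(0) = 0 this makes h injective on all of ℤ_{59}, hence bijective (finite equal-size domain and codomain). In particular h is surjective.
Since h is surjective, we find the preimage of 57. The inverse of x ↦ x^27 on (ℤ_{59})^× is x ↦ x^43, because 27·43 = 1161 = 20·58 + 1 ≡ 1 (mod 58) and x^{58} = 1 for x ≠ 0 (Fermat). So h⁻¹(57) = 57^43 mod 59.
Repeated squaring mod 59: 57^1 ≡ 57, 57^2 ≡ 57² = 3249 ≡ 4, 57^4 ≡ 4² = 16, 57^8 ≡ 16² = 256 ≡ 20, 57^16 ≡ 20² = 400 ≡ 46, 57^32 ≡ 46² = 2116 ≡ 51. Since 43 = 32 + 8 + 2 + 1, 57^43 ≡ 51·20·4·57: 51·20 = 1020 ≡ 17, then 17·4 = 68 ≡ 9, then 9·57 = 513 ≡ 41. So 57^43 ≡ 41 (mod 59).
Hence h⁻¹(57) = 41.

41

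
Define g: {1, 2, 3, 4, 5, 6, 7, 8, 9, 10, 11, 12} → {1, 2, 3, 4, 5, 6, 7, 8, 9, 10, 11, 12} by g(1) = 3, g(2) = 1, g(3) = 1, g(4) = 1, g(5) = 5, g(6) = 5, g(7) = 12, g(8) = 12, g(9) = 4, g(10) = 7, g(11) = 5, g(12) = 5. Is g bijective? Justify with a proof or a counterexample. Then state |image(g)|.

g(2) = 1 = g(3) with 2 ≠ 3, so g is not injective, hence not bijective.
The image of g is {1, 3, 4, 5, 7, 12}, which has 6 elements.

6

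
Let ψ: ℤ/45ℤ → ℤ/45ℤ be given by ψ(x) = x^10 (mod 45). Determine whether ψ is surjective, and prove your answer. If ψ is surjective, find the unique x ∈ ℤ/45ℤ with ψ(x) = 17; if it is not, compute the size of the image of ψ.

12

ψ(2): Repeated squaring mod 45: 2^1 ≡ 2, 2^2 ≡ 2² = 4, 2^4 ≡ 4² = 16, 2^8 ≡ 16² = 256 ≡ 31. Since 10 = 8 + 2, 2^10 ≡ 31·4: 31·4 = 124 ≡ 34. So 2^10 ≡ 34 (mod 45).
ψ(7): Repeated squaring mod 45: 7^1 ≡ 7, 7^2 ≡ 7² = 49 ≡ 4, 7^4 ≡ 4² = 16, 7^8 ≡ 16² = 256 ≡ 31. Since 10 = 8 + 2, 7^10 ≡ 31·4: 31·4 = 124 ≡ 34. So 7^10 ≡ 34 (mod 45).
So ψ(2) = ψ(7) = 34 while 2 ≠ 7, hence ψ is not injective.
A non-injective map from the 45-element set ℤ/45ℤ to itself takes at most 44 distinct values, so it cannot be surjective. Hence ψ is not surjective.
Since ψ is not surjective, we determine |image(ψ)|. Computing x^10 mod 45 for each x (by repeated squaring, reducing mod 45 at every step), the values ψ(0), ψ(1), …, ψ(44) are: 0, 1, 34, 9, 31, 40, 36, 34, 19, 36, 10, 16, 9, 4, 31, 0, 16, 19, 9, 1, 25, 36, 4, 4, 36, 25, 1, 9, 19, 16, 0, 31, 4, 9, 16, 10, 36, 19, 34, 36, 40, 31, 9, 34, 1.
The distinct values are {0, 1, 4, 9, 10, 16, 19, 25, 31, 34, 36, 40}; there are 12 of them.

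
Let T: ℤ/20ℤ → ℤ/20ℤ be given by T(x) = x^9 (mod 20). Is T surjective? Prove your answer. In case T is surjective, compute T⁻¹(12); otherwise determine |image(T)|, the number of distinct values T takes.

T(0) = 0^9 = 0.
T(10): Repeated squaring mod 20: 10^1 ≡ 10, 10^2 ≡ 10² = 100 ≡ 0, 10^4 ≡ 0² = 0, 10^8 ≡ 0² = 0. Since 9 = 8 + 1, 10^9 ≡ 0·10: 0·10 = 0. So 10^9 ≡ 0 (mod 20).
So T(0) = T(10) = 0 while 0 ≠ 10, therefore T is not injective.
A non-injective map from the 20-element set ℤ/20ℤ to itself takes at most 19 distinct values, so it cannot be surjective. So T is not surjective.
Since T is not surjective, we determine |image(T)|. Computing x^9 mod 20 for each x (by repeated squaring, reducing mod 20 at every step), the values T(0), T(1), …, T(19) are: 0, 1, 12, 3, 4, 5, 16, 7, 8, 9, 0, 11, 12, 13, 4, 15, 16, 17, 8, 19.
The distinct values are {0, 1, 3, 4, 5, 7, 8, 9, 11, 12, 13, 15, 16, 17, 19}; there are 15 of them.

15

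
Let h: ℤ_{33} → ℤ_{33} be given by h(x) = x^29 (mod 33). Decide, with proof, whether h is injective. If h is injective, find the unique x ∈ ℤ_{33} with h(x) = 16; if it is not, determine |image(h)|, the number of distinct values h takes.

31

Computing x^29 mod 33 for each x (by repeated squaring, reducing mod 33 at every step), the values h(0), h(1), …, h(32) are: 0, 1, 17, 15, 25, 20, 24, 19, 29, 27, 10, 11, 12, 28, 26, 3, 31, 2, 30, 7, 5, 21, 22, 23, 6, 4, 14, 9, 13, 8, 18, 16, 32.
Every element of ℤ_{33} appears exactly once in this list, so h is a bijection, and in particular injective.
Since h is injective, we read off the preimage of 16 from the same table: h(31) = 16, so h⁻¹(16) = 31.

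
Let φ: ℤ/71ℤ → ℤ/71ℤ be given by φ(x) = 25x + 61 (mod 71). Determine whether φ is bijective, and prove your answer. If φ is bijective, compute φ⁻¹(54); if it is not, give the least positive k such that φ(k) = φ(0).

48

If φ(a) = φ(b), then 25a ≡ 25b (mod 71). Because gcd(25, 71) = 1, we may cancel 25 to get a ≡ b (mod 71).
We now compute 25⁻¹ mod 71 explicitly. Euclid's algorithm: 71 = 2·25 + 21, 25 = 1·21 + 4, 21 = 5·4 + 1; back-substituting gives 1 = 54·25 − 19·71, so 25⁻¹ ≡ 54 (mod 71).
Then y ↦ 54(y − 61) is a two-sided inverse to φ, so every y ∈ ℤ/71ℤ has a preimage.
Hence φ is bijective.
Since φ is bijective, we find φ⁻¹(54): we need 25x ≡ 54 − 61 ≡ 64 (mod 71). Using 25⁻¹ = 54: x ≡ 54·64 = 3456 = 48·71 + 48, so x = 48.
Check: φ(48) = 25·48 + 61 = 1261 = 17·71 + 54 ≡ 54 (mod 71).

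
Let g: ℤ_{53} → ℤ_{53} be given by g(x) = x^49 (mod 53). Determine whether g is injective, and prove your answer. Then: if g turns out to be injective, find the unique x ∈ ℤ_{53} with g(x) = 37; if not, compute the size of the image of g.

Since 53 is prime, the nonzero elements of ℤ_{53} form a cyclic group of order 52.
As gcd(49, 52) = 1, raising to the 49th power is a bijection on this group: if u^49 ≡ v^49 then (uv^{−1})^49 = 1, and the only element of order dividing gcd(49, 52) = 1 is 1, so u = v.
With g(0) = 0 this makes g injective on all of ℤ_{53}, hence bijective (finite equal-size domain and codomain). In particular g is injective.
Since g is injective, we find the preimage of 37. The inverse of x ↦ x^49 on (ℤ_{53})^× is x ↦ x^17, because 49·17 = 833 = 16·52 + 1 ≡ 1 (mod 52) and x^{52} = 1 for x ≠ 0 (Fermat). So g⁻¹(37) = 37^17 mod 53.
Repeated squaring mod 53: 37^1 ≡ 37, 37^2 ≡ 37² = 1369 ≡ 44, 37^4 ≡ 44² = 1936 ≡ 28, 37^8 ≡ 28² = 784 ≡ 42, 37^16 ≡ 42² = 1764 ≡ 15. Since 17 = 16 + 1, 37^17 ≡ 15·37: 15·37 = 555 ≡ 25. So 37^17 ≡ 25 (mod 53).
Hence g⁻¹(37) = 25.

25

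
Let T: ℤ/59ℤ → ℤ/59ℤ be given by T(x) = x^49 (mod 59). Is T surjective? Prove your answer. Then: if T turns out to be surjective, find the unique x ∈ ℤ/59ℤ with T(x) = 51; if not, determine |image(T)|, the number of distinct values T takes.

Since 59 is prime, the nonzero elements of ℤ/59ℤ form a cyclic group of order 58.
As gcd(49, 58) = 1, raising to the 49th power is a bijection on this group: if s^49 ≡ t^49 then (st^{−1})^49 = 1, and the only element of order dividing gcd(49, 58) = 1 is 1, so s = t.
With T(0) = 0 this makes T injective on all of ℤ/59ℤ, hence bijective (finite equal-size domain and codomain). In particular T is surjective.
Since T is surjective, we find the preimage of 51. The inverse of x ↦ x^49 on (ℤ/59ℤ)^× is x ↦ x^45, because 49·45 = 2205 = 38·58 + 1 ≡ 1 (mod 58) and x^{58} = 1 for x ≠ 0 (Fermat). So T⁻¹(51) = 51^45 mod 59.
Repeated squaring mod 59: 51^1 ≡ 51, 51^2 ≡ 51² = 2601 ≡ 5, 51^4 ≡ 5² = 25, 51^8 ≡ 25² = 625 ≡ 35, 51^16 ≡ 35² = 1225 ≡ 45, 51^32 ≡ 45² = 2025 ≡ 19. Since 45 = 32 + 8 + 4 + 1, 51^45 ≡ 19·35·25·51: 19·35 = 665 ≡ 16, then 16·25 = 400 ≡ 46, then 46·51 = 2346 ≡ 45. So 51^45 ≡ 45 (mod 59).
Hence T⁻¹(51) = 45.

45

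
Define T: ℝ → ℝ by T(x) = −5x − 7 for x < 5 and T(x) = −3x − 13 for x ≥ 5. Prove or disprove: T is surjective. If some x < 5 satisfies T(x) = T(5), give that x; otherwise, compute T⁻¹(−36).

Both pieces are strictly decreasing (slopes −5 and −3), so each is injective on its own interval.
The left piece maps (−∞, 5) onto (−32, ∞); the right piece maps [5, ∞) onto (−∞, −28].
The union (−32, ∞) ∪ (−∞, −28] covers ℝ, so T is surjective.
For the follow-up: the images overlap, so an x < 5 with T(x) = T(5) exists. T(5) = −28; solving −5x − 7 = −28 for x < 5 gives x = (−28 + 7)/(−5) = 21/5.

21/5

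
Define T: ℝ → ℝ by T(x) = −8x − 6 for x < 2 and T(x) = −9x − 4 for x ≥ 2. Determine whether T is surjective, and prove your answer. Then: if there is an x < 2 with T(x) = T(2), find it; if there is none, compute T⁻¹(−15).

Both pieces are strictly decreasing (slopes −8 and −9), so each is injective on its own interval.
The left piece maps (−∞, 2) onto (−22, ∞); the right piece maps [2, ∞) onto (−∞, −22].
These images together cover ℝ, so T is surjective.
Because the two images are disjoint, no x < 2 has T(x) = T(2), so we compute T⁻¹(−15): −15 lies in (−22, ∞), so solve −8x − 6 = −15: x = (−15 + 6)/(−8) = 9/8.

9/8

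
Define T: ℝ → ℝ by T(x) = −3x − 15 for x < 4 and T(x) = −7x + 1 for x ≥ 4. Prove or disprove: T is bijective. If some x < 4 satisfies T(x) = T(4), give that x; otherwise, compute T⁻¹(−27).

4

Both pieces are strictly decreasing (slopes −3 and −7), so each is injective on its own interval.
The left piece maps (−∞, 4) onto (−27, ∞); the right piece maps [4, ∞) onto (−∞, −27].
Since −27 = −27, the images partition ℝ: T is injective and surjective, hence bijective.
Because the two images are disjoint, no x < 4 has T(x) = T(4), so we compute T⁻¹(−27): −27 lies in (−∞, −27], so solve −7x + 1 = −27: x = (−27 − 1)/(−7) = 4.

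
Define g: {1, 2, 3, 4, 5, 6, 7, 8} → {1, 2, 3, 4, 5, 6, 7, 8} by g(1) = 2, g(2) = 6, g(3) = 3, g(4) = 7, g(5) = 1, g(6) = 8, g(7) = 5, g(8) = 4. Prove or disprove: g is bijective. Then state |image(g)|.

8

The values 2, 6, 3, 7, 1, 8, 5, 4 are a permutation of {1, 2, 3, 4, 5, 6, 7, 8}: each element appears exactly once.
So g is injective and surjective, hence bijective.
The image of g is {1, 2, 3, 4, 5, 6, 7, 8}, which has 8 elements.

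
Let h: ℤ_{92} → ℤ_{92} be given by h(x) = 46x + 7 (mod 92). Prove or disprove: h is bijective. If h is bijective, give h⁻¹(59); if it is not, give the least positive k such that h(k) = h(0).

2

We have gcd(46, 92) = 46 > 1. Taking a = 0 and b = 2: h(0) = 7 and h(2) = 46·2 + 7 = 99 ≡ 7 (mod 92).
So h(0) = h(2) while 0 ≠ 2, hence h is not injective, hence not bijective.
Since h is not bijective, we find the least positive k with h(k) = h(0): this means 46k ≡ 0 (mod 92), i.e. 92 ∣ 46k. Since gcd(46, 92) = 46, dividing through by 46 this holds exactly when 2 ∣ k.
The smallest positive such k is 2.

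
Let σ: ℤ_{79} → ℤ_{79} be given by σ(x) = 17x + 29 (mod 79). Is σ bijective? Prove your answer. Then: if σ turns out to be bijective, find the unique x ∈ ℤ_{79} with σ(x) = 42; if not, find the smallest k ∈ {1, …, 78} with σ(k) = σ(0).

24

By definition, injectivity means: for all x_1, x_2 in the domain, σ(x_1) = σ(x_2) implies x_1 = x_2.
Suppose σ(x_1) = σ(x_2) in ℤ_{79}. Then 17x_1 + 29 ≡ 17x_2 + 29 (mod 79), therefore 17(x_1 − x_2) ≡ 0 (mod 79).
Since gcd(17, 79) = 1, 17 is invertible modulo 79, hence x_1 − x_2 ≡ 0 (mod 79), i.e. x_1 = x_2.
We now compute 17⁻¹ mod 79 explicitly. Euclid's algorithm: 79 = 4·17 + 11, 17 = 1·11 + 6, 11 = 1·6 + 5, 6 = 1·5 + 1; back-substituting gives 1 = 14·17 − 3·79, so 17⁻¹ ≡ 14 (mod 79).
For any y ∈ ℤ_{79}, x = 14(y − 29) mod 79 satisfies σ(x) = 17·14(y − 29) + 29 ≡ y (since 17·14 ≡ 1 mod 79). So every y has a preimage.
Therefore σ is bijective.
Since σ is bijective, we compute σ⁻¹(42): solve 17x + 29 ≡ 42 (mod 79), i.e. 17x ≡ 13 (mod 79).
Multiplying by 17⁻¹ = 14 gives x ≡ 14·13 = 182 = 2·79 + 24 ≡ 24 (mod 79).
Check: σ(24) = 17·24 + 29 = 437 = 5·79 + 42 ≡ 42 (mod 79).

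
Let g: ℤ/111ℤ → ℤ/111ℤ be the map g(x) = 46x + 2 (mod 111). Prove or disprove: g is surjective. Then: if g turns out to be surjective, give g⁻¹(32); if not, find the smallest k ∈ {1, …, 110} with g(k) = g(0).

102

Recall that surjectivity means every element of the codomain has a preimage under g.
Since gcd(46, 111) = 1, 46 is invertible modulo 111. Euclid's algorithm: 111 = 2·46 + 19, 46 = 2·19 + 8, 19 = 2·8 + 3, 8 = 2·3 + 2, 3 = 1·2 + 1; back-substituting gives 1 = 70·46 − 29·111, so 46⁻¹ ≡ 70 (mod 111).
Then y ↦ 70(y − 2) is a two-sided inverse to g, so every y ∈ ℤ/111ℤ has a preimage.
Hence g is surjective.
Since g is surjective, we compute g⁻¹(32): solve 46x + 2 ≡ 32 (mod 111), i.e. 46x ≡ 30 (mod 111).
Multiplying by 46⁻¹ = 70 gives x ≡ 70·30 = 2100 = 18·111 + 102 ≡ 102 (mod 111).
Check: g(102) = 46·102 + 2 = 4694 = 42·111 + 32 ≡ 32 (mod 111).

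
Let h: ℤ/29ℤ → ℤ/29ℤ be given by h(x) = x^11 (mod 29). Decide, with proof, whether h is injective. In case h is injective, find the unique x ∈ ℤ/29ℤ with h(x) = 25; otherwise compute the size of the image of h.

Since 29 is prime, the nonzero elements of ℤ/29ℤ form a cyclic group of order 28.
As gcd(11, 28) = 1, raising to the 11th power is a bijection on this group: if a^11 ≡ b^11 then (ab^{−1})^11 = 1, and the only element of order dividing gcd(11, 28) = 1 is 1, so a = b.
With h(0) = 0 this makes h injective on all of ℤ/29ℤ, hence bijective (finite equal-size domain and codomain). In particular h is injective.
Since h is injective, we find the preimage of 25. The inverse of x ↦ x^11 on (ℤ/29ℤ)^× is x ↦ x^23, because 11·23 = 253 = 9·28 + 1 ≡ 1 (mod 28) and x^{28} = 1 for x ≠ 0 (Fermat). So h⁻¹(25) = 25^23 mod 29.
Repeated squaring mod 29: 25^1 ≡ 25, 25^2 ≡ 25² = 625 ≡ 16, 25^4 ≡ 16² = 256 ≡ 24, 25^8 ≡ 24² = 576 ≡ 25, 25^16 ≡ 25² = 625 ≡ 16. Since 23 = 16 + 4 + 2 + 1, 25^23 ≡ 16·24·16·25: 16·24 = 384 ≡ 7, then 7·16 = 112 ≡ 25, then 25·25 = 625 ≡ 16. So 25^23 ≡ 16 (mod 29).
Hence h⁻¹(25) = 16.

16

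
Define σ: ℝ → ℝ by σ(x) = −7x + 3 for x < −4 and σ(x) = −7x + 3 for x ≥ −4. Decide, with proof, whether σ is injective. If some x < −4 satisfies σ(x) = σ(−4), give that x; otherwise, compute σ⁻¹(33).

Both pieces are strictly decreasing (slopes −7 and −7), so each is injective on its own interval.
The left piece maps (−∞, −4) onto (31, ∞); the right piece maps [−4, ∞) onto (−∞, 31].
These images are disjoint, so no value is attained by both pieces. So σ is injective.
Because the two images are disjoint, no x < −4 has σ(x) = σ(−4), so we compute σ⁻¹(33): 33 lies in (31, ∞), so solve −7x + 3 = 33: x = (33 − 3)/(−7) = −30/7.

-30/7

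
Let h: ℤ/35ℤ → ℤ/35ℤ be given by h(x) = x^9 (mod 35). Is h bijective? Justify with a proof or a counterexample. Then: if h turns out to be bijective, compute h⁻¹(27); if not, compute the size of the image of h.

h(4): Repeated squaring mod 35: 4^1 ≡ 4, 4^2 ≡ 4² = 16, 4^4 ≡ 16² = 256 ≡ 11, 4^8 ≡ 11² = 121 ≡ 16. Since 9 = 8 + 1, 4^9 ≡ 16·4: 16·4 = 64 ≡ 29. So 4^9 ≡ 29 (mod 35).
h(9): Repeated squaring mod 35: 9^1 ≡ 9, 9^2 ≡ 9² = 81 ≡ 11, 9^4 ≡ 11² = 121 ≡ 16, 9^8 ≡ 16² = 256 ≡ 11. Since 9 = 8 + 1, 9^9 ≡ 11·9: 11·9 = 99 ≡ 29. So 9^9 ≡ 29 (mod 35).
So h(4) = h(9) = 29 while 4 ≠ 9, thus h is not injective, hence not bijective.
Since h is not bijective, we determine |image(h)|. Computing x^9 mod 35 for each x (by repeated squaring, reducing mod 35 at every step), the values h(0), h(1), …, h(34) are: 0, 1, 22, 13, 29, 20, 6, 7, 8, 29, 20, 1, 27, 13, 14, 15, 1, 27, 8, 34, 20, 21, 22, 8, 34, 15, 6, 27, 28, 29, 15, 6, 22, 13, 34.
The distinct values are {0, 1, 6, 7, 8, 13, 14, 15, 20, 21, 22, 27, 28, 29, 34}; there are 15 of them.

15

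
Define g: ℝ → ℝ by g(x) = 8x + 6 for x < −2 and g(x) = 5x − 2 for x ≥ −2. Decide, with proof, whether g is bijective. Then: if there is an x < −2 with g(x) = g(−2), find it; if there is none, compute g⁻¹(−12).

-9/4

Both pieces are strictly increasing (slopes 8 and 5), so each is injective on its own interval.
The left piece maps (−∞, −2) onto (−∞, −10); the right piece maps [−2, ∞) onto [−12, ∞).
These images overlap. In particular g(−2) = −12 (right piece), and solving 8x + 6 = −12 on the left piece gives x = −9/4 < −2.
So g(−9/4) = g(−2) with −9/4 ≠ −2, and g is not injective, hence not bijective. This x = −9/4 is the requested value below −2.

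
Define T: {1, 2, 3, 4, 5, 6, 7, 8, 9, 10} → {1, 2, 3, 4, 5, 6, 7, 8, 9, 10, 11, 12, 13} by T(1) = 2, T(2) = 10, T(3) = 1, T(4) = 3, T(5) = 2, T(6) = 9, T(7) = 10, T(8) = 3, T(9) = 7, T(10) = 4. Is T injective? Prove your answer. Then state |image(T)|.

7

T(1) = 2 = T(5) with 1 ≠ 5, so T is not injective.
The image of T is {1, 2, 3, 4, 7, 9, 10}, which has 7 elements.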